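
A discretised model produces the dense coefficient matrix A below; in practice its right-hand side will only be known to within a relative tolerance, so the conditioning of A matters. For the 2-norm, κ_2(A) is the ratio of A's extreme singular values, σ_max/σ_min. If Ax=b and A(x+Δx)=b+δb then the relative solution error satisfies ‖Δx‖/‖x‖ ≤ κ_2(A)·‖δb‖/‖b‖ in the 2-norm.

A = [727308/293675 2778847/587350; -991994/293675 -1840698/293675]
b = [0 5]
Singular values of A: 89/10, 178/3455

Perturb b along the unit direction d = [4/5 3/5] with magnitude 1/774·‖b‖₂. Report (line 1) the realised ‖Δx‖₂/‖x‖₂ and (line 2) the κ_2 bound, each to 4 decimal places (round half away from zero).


largest singular value 89/10, smallest 178/3455
κ_2(A) = (89/10) / (178/3455) = 172.7500
bound on ‖Δx‖/‖x‖: κ·ε = 172.7500·1/774 = 0.2232
solve Ax = b  →  x = [-51.5912 27.0059]
2-norm of b is 5.0000; of x, 58.2321
δb = ε·‖b‖·d = [0.0052 0.0039]; solving A·Δx = δb gives ‖Δx‖ = 0.1254
realised ‖Δx‖/‖x‖ = 0.0022
tightness: 0.0022 against a bound of 0.2232 (unrounded ratio ≈ 0.0096)

0.0022
0.2232


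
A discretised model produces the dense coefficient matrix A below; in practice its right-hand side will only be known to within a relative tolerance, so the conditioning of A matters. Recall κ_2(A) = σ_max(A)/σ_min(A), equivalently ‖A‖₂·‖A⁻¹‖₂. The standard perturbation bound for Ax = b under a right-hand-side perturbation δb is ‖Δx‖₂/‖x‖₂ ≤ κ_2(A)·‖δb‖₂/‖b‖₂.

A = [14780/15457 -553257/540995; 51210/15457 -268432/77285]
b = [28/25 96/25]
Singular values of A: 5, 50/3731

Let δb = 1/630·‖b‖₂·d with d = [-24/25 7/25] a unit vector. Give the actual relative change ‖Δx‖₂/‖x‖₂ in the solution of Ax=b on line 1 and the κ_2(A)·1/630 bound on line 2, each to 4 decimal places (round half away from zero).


0.5922
0.5922

σ_max = 5, σ_min = 50/3731
κ_2(A) = 5 / (50/3731) = 373.1000
κ_2(A)·‖δb‖/‖b‖ = 0.5922
solve Ax = b  →  x = [0.5517 -0.5793]
‖b‖₂ = 4.0000 and ‖x‖₂ = 0.8000
Δx = A⁻¹·δb where δb = 1/630·4.0000·d; ‖Δx‖ = 0.4738
realised ‖Δx‖/‖x‖ = 0.5922
tightness: 0.5922 against a bound of 0.5922; the bound is attained (ratio 1)


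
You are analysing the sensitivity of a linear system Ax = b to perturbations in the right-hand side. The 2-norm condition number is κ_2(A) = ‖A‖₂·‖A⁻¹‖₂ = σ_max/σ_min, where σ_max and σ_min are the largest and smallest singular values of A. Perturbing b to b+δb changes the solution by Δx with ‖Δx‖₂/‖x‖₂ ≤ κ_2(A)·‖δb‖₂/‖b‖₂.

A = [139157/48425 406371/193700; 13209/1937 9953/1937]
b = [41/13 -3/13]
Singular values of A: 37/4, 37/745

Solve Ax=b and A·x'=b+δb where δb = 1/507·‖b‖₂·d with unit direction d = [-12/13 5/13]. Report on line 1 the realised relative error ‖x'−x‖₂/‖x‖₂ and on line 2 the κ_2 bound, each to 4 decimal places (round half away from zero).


0.0021
0.3674

from the listed singular values, σ₁ = 37/4, σ_n = 37/745
condition number: (37/4) ÷ (37/745) = 186.2500
worst-case relative error ≤ 186.2500 × 1/507 = 0.3674
solve Ax = b  →  x = [36.3297 -48.2595]
‖b‖₂ = 3.1623 and ‖x‖₂ = 60.4055
re-solving with b+δb shifts x by Δx of norm 0.1256
relative error = 0.0021
so the bound overstates the realised error by a factor of ≈ 176.6925 (computed from the unrounded values)


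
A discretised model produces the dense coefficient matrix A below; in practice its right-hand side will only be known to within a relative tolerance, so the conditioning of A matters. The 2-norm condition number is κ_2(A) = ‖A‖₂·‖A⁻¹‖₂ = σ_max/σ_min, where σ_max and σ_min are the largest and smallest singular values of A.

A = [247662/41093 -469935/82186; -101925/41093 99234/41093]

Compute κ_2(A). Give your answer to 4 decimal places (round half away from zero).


form AᵀA = [424409301/9991921 -404183115/9991921; -404183115/9991921 1539813321/39967684] with trace 3849525/47524 and determinant 6561/47524
solving λ² − 3849525/47524·λ + 6561/47524 = 0 gives λ = 81, 81/47524
so κ_2 = √(81 / (81/47524)) = 218.0000

218.0000


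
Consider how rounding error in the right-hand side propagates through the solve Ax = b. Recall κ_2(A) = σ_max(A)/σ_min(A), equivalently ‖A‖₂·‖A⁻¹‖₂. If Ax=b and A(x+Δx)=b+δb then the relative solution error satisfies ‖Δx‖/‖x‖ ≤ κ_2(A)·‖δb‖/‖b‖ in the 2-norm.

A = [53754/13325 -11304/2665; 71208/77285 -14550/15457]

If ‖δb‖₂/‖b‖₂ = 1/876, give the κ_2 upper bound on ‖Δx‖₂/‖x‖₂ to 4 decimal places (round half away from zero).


0.3710

AᵀA = [1521015876/88830625 -319406976/17766125; -319406976/17766125 67076676/3553225]; tr = 3802536/105625, det = 1296/105625
char-poly roots: 36 and 36/105625
κ_2(A) = √(λ_max/λ_min) = √(36 / (36/105625)) = 325.0000
κ_2(A)·‖δb‖/‖b‖ = 0.3710


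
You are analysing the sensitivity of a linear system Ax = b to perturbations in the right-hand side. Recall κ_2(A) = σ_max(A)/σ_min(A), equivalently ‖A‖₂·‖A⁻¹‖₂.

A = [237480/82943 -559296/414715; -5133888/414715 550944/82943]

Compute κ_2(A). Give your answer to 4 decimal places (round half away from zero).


AᵀA = [16517980224/102313225 -1761633792/20462645; -1761633792/20462645 4700353536/102313225]; tr = 14683968/70805, det = 47775744/8850625
solving λ² − 14683968/70805·λ + 47775744/8850625 = 0 gives λ = 5184/25, 9216/354025
so κ_2 = √((5184/25) / (9216/354025)) = 89.2500

89.2500


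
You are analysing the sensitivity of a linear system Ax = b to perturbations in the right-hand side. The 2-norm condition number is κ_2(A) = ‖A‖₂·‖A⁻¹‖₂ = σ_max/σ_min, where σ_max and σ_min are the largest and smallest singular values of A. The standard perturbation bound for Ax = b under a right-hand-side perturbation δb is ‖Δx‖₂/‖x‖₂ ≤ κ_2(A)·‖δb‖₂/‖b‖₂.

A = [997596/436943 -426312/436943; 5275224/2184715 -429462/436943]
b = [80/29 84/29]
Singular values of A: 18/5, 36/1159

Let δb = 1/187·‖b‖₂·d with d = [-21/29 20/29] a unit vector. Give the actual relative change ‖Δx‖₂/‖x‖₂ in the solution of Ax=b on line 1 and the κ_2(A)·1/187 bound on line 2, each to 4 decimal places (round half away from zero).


from the listed singular values, σ₁ = 18/5, σ_n = 36/1159
κ_2(A) = (18/5) / (36/1159) = 115.9000
perturbation bound = 115.9000·1/187 = 0.6198
solve Ax = b  →  x = [1.0256 -0.4274]
‖b‖ = 4.0000, ‖x‖ = 1.1111
with δb = [-0.0155 0.0148], A·Δx = δb → ‖Δx‖ = 0.6887
dividing the unrounded norms, ‖Δx‖/‖x‖ = 0.6198
tightness: 0.6198 against a bound of 0.6198; the bound is attained (ratio 1)

0.6198
0.6198


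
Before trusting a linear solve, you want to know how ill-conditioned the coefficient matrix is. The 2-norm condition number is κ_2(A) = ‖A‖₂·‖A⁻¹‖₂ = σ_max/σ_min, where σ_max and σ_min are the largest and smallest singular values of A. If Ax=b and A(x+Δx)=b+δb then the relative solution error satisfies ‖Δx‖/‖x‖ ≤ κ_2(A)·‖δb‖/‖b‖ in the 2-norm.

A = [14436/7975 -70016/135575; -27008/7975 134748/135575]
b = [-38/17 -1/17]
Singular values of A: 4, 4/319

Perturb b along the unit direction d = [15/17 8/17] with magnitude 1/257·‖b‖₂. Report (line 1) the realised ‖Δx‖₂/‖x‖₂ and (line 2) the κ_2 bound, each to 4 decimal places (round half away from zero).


0.0044
1.2412

from the listed singular values, σ₁ = 4, σ_n = 4/319
κ = σ_max/σ_min = 4/(4/319) = 319.0000
worst-case relative error ≤ 319.0000 × 1/257 = 1.2412
solve Ax = b  →  x = [-44.9000 -153.0500]
‖b‖ = 2.2361, ‖x‖ = 159.5002
re-solving with b+δb shifts x by Δx of norm 0.6939
relative error = 0.0044
so the bound overstates the realised error by a factor of ≈ 285.3226 (computed from the unrounded values)


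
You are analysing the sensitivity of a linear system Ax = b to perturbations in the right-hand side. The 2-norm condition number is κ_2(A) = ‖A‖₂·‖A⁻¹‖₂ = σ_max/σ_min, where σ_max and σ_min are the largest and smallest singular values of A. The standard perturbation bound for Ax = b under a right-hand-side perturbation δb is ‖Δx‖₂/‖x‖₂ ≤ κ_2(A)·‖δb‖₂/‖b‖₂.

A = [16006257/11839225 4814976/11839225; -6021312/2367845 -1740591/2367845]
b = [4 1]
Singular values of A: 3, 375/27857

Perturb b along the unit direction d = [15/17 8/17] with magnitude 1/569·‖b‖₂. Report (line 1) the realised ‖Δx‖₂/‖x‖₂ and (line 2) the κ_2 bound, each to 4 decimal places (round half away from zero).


largest singular value 3, smallest 375/27857
κ_2(A) = 3 / (375/27857) = 222.8560
perturbation bound = 222.8560·1/569 = 0.3917
solve Ax = b  →  x = [-82.8796 285.3490]
‖b‖₂ = 4.1231 and ‖x‖₂ = 297.1415
with δb = [0.0064 0.0034], A·Δx = δb → ‖Δx‖ = 0.5383
dividing the unrounded norms, ‖Δx‖/‖x‖ = 0.0018
so the bound overstates the realised error by a factor of ≈ 216.2022 (computed from the unrounded values)

0.0018
0.3917


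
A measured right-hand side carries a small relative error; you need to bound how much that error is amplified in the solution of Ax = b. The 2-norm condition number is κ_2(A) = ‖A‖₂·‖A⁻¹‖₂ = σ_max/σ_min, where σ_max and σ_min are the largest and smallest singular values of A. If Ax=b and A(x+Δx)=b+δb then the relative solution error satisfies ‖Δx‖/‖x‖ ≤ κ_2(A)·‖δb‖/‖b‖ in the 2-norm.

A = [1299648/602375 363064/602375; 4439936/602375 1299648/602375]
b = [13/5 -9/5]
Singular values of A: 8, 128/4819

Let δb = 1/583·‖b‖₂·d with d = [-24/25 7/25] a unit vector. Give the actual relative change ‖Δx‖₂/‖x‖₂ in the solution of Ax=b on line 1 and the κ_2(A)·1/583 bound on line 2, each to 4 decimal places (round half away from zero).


0.0018
0.5166

σ_max = 8, σ_min = 128/4819
κ = σ_max/σ_min = 8/(128/4819) = 301.1875
worst-case relative error ≤ 301.1875 × 1/583 = 0.5166
solve Ax = b  →  x = [31.5047 -108.4625]
‖b‖ = 3.1623, ‖x‖ = 112.9454
re-solving with b+δb shifts x by Δx of norm 0.2042
realised ‖Δx‖/‖x‖ = 0.0018
so the bound overstates the realised error by a factor of ≈ 285.7317 (computed from the unrounded values)


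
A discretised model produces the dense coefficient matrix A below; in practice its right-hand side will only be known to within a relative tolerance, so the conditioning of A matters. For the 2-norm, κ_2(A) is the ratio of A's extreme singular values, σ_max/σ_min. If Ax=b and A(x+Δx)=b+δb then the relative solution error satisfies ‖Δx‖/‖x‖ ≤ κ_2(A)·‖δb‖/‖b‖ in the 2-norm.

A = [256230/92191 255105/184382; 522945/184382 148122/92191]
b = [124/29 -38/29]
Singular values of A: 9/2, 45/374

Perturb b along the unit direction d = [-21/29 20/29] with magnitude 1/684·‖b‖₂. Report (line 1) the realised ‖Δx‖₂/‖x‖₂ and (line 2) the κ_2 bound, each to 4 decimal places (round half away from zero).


σ_max = 9/2, σ_min = 45/374
condition number: (9/2) ÷ (45/374) = 37.4000
worst-case relative error ≤ 37.4000 × 1/684 = 0.0547
solve Ax = b  →  x = [16.0366 -29.1242]
‖b‖₂ = 4.4721 and ‖x‖₂ = 33.2474
with δb = [-0.0047 0.0045], A·Δx = δb → ‖Δx‖ = 0.0543
realised ‖Δx‖/‖x‖ = 0.0016
so the bound overstates the realised error by a factor of ≈ 33.4546 (computed from the unrounded values)

0.0016
0.0547


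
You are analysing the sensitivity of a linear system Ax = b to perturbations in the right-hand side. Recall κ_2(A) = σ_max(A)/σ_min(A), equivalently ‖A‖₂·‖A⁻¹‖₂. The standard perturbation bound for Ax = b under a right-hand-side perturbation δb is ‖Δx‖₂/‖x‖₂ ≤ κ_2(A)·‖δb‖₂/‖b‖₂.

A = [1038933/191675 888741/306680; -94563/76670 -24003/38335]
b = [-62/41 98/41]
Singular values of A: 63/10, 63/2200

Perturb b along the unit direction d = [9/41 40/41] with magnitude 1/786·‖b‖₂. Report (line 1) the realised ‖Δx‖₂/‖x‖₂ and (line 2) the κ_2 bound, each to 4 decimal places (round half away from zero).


0.0018
0.2799

largest singular value 63/10, smallest 63/2200
κ = σ_max/σ_min = (63/10)/(63/2200) = 220.0000
κ_2(A)·‖δb‖/‖b‖ = 0.2799
solve Ax = b  →  x = [-33.1466 61.4753]
‖b‖₂ = 2.8284 and ‖x‖₂ = 69.8420
Δx = A⁻¹·δb where δb = 1/786·2.8284·d; ‖Δx‖ = 0.1257
relative error = 0.0018
so the bound overstates the realised error by a factor of ≈ 155.5651 (computed from the unrounded values)


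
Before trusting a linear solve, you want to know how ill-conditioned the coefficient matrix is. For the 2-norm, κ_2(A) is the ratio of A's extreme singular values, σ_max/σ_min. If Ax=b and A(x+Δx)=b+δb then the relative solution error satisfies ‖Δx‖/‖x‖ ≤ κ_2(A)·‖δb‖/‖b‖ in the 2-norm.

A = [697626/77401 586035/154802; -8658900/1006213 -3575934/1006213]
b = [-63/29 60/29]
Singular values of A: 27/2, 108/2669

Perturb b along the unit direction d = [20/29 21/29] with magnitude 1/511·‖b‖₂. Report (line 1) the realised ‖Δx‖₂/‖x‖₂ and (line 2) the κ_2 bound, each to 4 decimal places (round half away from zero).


0.6529
0.6529

from the listed singular values, σ₁ = 27/2, σ_n = 108/2669
κ = σ_max/σ_min = (27/2)/(108/2669) = 333.6250
κ_2(A)·‖δb‖/‖b‖ = 0.6529
solve Ax = b  →  x = [-0.2051 -0.0855]
‖b‖₂ = 3.0000 and ‖x‖₂ = 0.2222
re-solving with b+δb shifts x by Δx of norm 0.1451
relative error = 0.6529
tightness: 0.6529 against a bound of 0.6529; the bound is attained (ratio 1)


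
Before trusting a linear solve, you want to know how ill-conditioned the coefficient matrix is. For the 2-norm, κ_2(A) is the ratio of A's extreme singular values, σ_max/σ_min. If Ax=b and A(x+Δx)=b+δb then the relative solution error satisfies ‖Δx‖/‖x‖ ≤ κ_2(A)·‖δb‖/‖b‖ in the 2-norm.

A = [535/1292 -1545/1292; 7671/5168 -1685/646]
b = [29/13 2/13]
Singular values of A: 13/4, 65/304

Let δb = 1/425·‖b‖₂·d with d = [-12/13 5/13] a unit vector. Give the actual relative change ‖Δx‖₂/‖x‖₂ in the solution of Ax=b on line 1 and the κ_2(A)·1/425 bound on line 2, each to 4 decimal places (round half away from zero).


0.0026
0.0358

σ_max = 13/4, σ_min = 65/304
κ = σ_max/σ_min = (13/4)/(65/304) = 15.2000
worst-case relative error ≤ 15.2000 × 1/425 = 0.0358
solve Ax = b  →  x = [-8.1086 -4.6733]
2-norm of b is 2.2361; of x, 9.3589
δb = ε·‖b‖·d = [-0.0049 0.0020]; solving A·Δx = δb gives ‖Δx‖ = 0.0246
realised ‖Δx‖/‖x‖ = 0.0026
so the bound overstates the realised error by a factor of ≈ 13.6026 (computed from the unrounded values)


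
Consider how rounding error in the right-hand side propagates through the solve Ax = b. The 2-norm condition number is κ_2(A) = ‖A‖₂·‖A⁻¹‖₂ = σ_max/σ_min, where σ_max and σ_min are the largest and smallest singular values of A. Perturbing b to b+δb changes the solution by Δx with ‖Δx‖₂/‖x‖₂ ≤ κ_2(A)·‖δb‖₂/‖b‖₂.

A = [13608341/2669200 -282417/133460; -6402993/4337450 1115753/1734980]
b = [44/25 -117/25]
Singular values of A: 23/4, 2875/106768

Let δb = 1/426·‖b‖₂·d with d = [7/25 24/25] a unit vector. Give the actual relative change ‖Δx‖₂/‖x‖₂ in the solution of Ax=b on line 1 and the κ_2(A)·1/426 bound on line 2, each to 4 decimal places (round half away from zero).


0.0029
0.5013

σ_max = 23/4, σ_min = 2875/106768
κ_2(A) = (23/4) / (2875/106768) = 213.5360
worst-case relative error ≤ 213.5360 × 1/426 = 0.5013
solve Ax = b  →  x = [-56.6518 -137.3208]
2-norm of b is 5.0000; of x, 148.5477
Δx = A⁻¹·δb where δb = 1/426·5.0000·d; ‖Δx‖ = 0.4359
realised ‖Δx‖/‖x‖ = 0.0029
tightness: 0.0029 against a bound of 0.5013 (unrounded ratio ≈ 0.0059)


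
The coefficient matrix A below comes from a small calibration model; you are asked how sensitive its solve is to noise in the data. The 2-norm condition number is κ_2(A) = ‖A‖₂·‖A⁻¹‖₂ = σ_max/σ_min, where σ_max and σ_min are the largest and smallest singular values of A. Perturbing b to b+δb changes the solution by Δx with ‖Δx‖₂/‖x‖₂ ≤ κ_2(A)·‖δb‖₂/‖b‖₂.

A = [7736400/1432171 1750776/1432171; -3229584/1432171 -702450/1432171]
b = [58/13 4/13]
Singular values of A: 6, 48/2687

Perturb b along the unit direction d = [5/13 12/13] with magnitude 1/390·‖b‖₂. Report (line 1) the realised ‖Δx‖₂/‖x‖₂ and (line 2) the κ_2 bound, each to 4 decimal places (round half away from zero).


0.0057
0.8612

largest singular value 6, smallest 48/2687
κ_2(A) = 6 / (48/2687) = 335.8750
worst-case relative error ≤ 335.8750 × 1/390 = 0.8612
solve Ax = b  →  x = [-23.9258 109.3740]
‖b‖₂ = 4.4721 and ‖x‖₂ = 111.9603
Δx = A⁻¹·δb where δb = 1/390·4.4721·d; ‖Δx‖ = 0.6419
realised ‖Δx‖/‖x‖ = 0.0057
tightness: 0.0057 against a bound of 0.8612 (unrounded ratio ≈ 0.0067)


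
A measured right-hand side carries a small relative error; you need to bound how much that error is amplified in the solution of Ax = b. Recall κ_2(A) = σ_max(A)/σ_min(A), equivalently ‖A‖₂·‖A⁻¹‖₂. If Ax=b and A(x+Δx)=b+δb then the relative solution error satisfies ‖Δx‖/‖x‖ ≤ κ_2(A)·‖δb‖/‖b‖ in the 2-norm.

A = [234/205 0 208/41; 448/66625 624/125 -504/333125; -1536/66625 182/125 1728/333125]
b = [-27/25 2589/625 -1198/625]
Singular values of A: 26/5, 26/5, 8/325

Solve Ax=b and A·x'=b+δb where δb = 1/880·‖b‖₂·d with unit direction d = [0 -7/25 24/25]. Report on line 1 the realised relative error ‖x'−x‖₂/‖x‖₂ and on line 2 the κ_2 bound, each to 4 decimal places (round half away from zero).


0.0018
0.2401

largest singular value 26/5, smallest 8/325
condition number: (26/5) ÷ (8/325) = 211.2500
κ_2(A)·‖δb‖/‖b‖ = 0.2401
solve Ax = b  →  x = [118.8568 0.6615 -26.9557]
‖b‖ = 4.6904, ‖x‖ = 121.8770
δb = ε·‖b‖·d = [0.0000 -0.0015 0.0051]; solving A·Δx = δb gives ‖Δx‖ = 0.2165
realised ‖Δx‖/‖x‖ = 0.0018
realised/bound (from unrounded values) ≈ 0.0074


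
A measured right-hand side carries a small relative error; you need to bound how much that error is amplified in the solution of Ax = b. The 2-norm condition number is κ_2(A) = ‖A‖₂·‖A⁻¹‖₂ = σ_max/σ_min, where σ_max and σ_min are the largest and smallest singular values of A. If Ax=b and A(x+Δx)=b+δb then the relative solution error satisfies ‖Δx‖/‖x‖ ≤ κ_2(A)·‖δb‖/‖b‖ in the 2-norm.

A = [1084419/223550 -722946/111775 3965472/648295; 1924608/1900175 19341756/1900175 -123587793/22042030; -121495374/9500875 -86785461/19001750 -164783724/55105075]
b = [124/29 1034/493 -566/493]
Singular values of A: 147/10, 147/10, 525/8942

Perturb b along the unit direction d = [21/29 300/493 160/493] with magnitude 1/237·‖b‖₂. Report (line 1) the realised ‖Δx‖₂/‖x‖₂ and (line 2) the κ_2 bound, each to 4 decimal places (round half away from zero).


from the listed singular values, σ₁ = 147/10, σ_n = 525/8942
κ = σ_max/σ_min = (147/10)/(525/8942) = 250.3760
perturbation bound = 250.3760·1/237 = 1.0564
solve Ax = b  →  x = [-24.3525 32.6967 54.5853]
2-norm of b is 4.8990; of x, 68.1298
Δx = A⁻¹·δb where δb = 1/237·4.8990·d; ‖Δx‖ = 0.3521
realised ‖Δx‖/‖x‖ = 0.0052
tightness: 0.0052 against a bound of 1.0564 (unrounded ratio ≈ 0.0049)

0.0052
1.0564


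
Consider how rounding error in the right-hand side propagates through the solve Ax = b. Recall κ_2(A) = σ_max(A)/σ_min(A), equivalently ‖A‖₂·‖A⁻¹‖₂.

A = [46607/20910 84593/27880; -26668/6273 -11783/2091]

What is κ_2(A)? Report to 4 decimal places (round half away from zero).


form AᵀA = [313730569/13616100 557699831/18154800; 557699831/18154800 991509769/24206400] with trace 557731081/8714304 and determinant 15625/136161
eigenvalues of AᵀA: λ = (tr ± √(tr²−4·det))/2 = 64, 15625/8714304
κ = σ_max/σ_min = 8/(125/2952) = 188.9280

188.9280


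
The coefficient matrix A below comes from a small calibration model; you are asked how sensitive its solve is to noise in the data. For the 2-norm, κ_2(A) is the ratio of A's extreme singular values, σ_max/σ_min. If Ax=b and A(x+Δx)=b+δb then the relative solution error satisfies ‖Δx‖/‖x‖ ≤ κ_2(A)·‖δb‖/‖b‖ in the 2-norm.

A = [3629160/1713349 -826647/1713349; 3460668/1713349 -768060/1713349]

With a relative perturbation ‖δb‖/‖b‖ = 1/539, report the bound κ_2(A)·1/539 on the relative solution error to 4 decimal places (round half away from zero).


0.6684

M = AᵀA = [29901338064/3490564561 -6727746600/3490564561; -6727746600/3490564561 1513985049/3490564561]. tr(M)=18688473/2076481, det(M)=1296/2076481
solving λ² − 18688473/2076481·λ + 1296/2076481 = 0 gives λ = 9, 144/2076481
σ_max=√9=3, σ_min=√(144/2076481)=(12/1441) → κ = 360.2500
κ_2(A)·‖δb‖/‖b‖ = 0.6684


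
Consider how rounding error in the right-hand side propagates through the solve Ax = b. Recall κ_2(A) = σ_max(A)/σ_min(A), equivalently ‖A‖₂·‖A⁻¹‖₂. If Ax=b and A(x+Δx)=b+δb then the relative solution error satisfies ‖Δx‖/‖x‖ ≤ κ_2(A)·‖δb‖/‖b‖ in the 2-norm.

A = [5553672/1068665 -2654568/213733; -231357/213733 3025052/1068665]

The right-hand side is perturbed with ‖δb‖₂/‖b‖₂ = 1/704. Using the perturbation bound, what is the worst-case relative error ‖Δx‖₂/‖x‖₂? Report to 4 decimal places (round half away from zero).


0.2136

form AᵀA = [19144214289/679384225 -1837295292/27175369; -1837295292/27175369 110243439184/679384225] with trace 765607417/4020025 and determinant 161188416/100500625
solving λ² − 765607417/4020025·λ + 161188416/100500625 = 0 gives λ = 4761/25, 33856/4020025
so κ_2 = √((4761/25) / (33856/4020025)) = 150.3750
worst-case relative error ≤ 150.3750 × 1/704 = 0.2136


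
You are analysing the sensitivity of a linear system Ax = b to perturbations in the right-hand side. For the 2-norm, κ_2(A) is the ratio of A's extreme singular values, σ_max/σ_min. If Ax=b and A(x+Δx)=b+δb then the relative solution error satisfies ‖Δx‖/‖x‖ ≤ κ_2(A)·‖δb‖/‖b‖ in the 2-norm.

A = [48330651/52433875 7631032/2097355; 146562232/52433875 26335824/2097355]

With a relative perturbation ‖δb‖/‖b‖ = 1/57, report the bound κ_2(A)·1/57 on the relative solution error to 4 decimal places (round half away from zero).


AᵀA = [38106143479849/4398897996025 33829199130888/879779599205; 33829199130888/879779599205 30072331005760/175955919841]; tr = 469907447129/2616834025, det = 5158686976/2616834025
solving λ² − 469907447129/2616834025·λ + 5158686976/2616834025 = 0 gives λ = 4489/25, 1149184/104673361
σ_max=√(4489/25)=(67/5), σ_min=√(1149184/104673361)=(1072/10231) → κ = 127.8875
bound on ‖Δx‖/‖x‖: κ·ε = 127.8875·1/57 = 2.2436

2.2436


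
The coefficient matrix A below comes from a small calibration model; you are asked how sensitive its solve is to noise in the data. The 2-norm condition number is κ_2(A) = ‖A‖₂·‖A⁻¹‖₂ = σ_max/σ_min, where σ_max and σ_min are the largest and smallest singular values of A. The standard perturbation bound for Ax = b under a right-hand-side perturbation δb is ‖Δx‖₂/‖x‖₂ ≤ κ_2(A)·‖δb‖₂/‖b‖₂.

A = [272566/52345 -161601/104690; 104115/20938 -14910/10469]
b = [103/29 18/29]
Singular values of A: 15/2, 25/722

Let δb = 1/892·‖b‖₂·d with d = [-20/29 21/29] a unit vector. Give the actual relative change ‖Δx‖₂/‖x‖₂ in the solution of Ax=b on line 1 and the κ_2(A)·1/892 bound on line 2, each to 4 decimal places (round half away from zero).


σ_max = 15/2, σ_min = 25/722
κ = σ_max/σ_min = (15/2)/(25/722) = 216.6000
worst-case relative error ≤ 216.6000 × 1/892 = 0.2428
solve Ax = b  →  x = [-15.7888 -55.5616]
‖b‖ = 3.6056, ‖x‖ = 57.7614
δb = ε·‖b‖·d = [-0.0028 0.0029]; solving A·Δx = δb gives ‖Δx‖ = 0.1167
dividing the unrounded norms, ‖Δx‖/‖x‖ = 0.0020
so the bound overstates the realised error by a factor of ≈ 120.1509 (computed from the unrounded values)

0.0020
0.2428


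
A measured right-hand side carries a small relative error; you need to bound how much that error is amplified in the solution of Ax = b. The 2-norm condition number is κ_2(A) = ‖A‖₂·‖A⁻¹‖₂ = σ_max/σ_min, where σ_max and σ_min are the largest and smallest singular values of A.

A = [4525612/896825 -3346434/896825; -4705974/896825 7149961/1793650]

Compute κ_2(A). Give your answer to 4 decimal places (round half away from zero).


154.6250

M = AᵀA = [10137302084/191271125 -7602479703/191271125; -7602479703/191271125 22810089029/765084500]. tr(M)=12671859473/153016900, det(M)=274299844/956355625
char-poly roots: 8281/100 and 132496/38254225
κ = σ_max/σ_min = (91/10)/(364/6185) = 154.6250


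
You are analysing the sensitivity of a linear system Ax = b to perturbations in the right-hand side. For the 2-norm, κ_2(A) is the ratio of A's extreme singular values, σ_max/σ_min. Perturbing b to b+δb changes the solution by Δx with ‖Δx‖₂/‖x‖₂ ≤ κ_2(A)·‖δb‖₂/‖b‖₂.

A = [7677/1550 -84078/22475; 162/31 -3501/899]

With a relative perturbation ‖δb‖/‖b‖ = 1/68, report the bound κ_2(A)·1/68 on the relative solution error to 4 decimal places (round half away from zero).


M = AᵀA = [124546329/2402500 -23352057/600625; -23352057/600625 17514549/600625]. tr(M)=7784181/96100, det(M)=6561/96100
char-poly roots: 81 and 81/96100
κ = σ_max/σ_min = 9/(9/310) = 310.0000
κ_2(A)·‖δb‖/‖b‖ = 4.5588

4.5588


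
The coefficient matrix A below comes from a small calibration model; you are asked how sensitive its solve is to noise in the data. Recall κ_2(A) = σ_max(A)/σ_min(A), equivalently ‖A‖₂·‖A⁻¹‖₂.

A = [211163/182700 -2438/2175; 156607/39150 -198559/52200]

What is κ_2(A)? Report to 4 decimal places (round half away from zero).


378.0000

M = AᵀA = [287357561/16574544 -13031915/789264; -13031915/789264 2364101/150336]. tr(M)=75586165/2286144, det(M)=279841/36578304
eigenvalues of AᵀA: λ = (tr ± √(tr²−4·det))/2 = 529/16, 529/2286144
κ_2(A) = √(λ_max/λ_min) = √((529/16) / (529/2286144)) = 378.0000


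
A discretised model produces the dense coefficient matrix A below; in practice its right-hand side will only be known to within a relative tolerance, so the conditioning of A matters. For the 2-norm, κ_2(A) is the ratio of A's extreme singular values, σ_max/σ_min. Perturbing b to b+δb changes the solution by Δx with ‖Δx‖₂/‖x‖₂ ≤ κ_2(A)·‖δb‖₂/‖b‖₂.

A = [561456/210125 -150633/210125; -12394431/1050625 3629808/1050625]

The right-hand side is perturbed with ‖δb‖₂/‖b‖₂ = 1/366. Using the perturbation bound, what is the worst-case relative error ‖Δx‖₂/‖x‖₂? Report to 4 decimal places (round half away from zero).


0.5601

M = AᵀA = [96075396081/656640625 -28021267008/656640625; -28021267008/656640625 8175350169/656640625]. tr(M)=166801194/1050625, det(M)=15752961/26265625
solving λ² − 166801194/1050625·λ + 15752961/26265625 = 0 gives λ = 3969/25, 3969/1050625
κ_2(A) = √(λ_max/λ_min) = √((3969/25) / (3969/1050625)) = 205.0000
perturbation bound = 205.0000·1/366 = 0.5601


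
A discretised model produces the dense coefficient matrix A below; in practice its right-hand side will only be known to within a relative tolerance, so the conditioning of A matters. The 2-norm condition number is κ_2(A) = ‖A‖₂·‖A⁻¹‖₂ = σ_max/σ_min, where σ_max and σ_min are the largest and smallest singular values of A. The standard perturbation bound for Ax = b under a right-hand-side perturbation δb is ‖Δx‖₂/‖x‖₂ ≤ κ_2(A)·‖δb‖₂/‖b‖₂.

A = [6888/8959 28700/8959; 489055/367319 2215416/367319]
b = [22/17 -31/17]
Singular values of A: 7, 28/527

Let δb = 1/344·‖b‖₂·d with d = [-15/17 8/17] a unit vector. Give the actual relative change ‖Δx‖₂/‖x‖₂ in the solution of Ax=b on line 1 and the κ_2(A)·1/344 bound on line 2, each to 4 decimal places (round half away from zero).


from the listed singular values, σ₁ = 7, σ_n = 28/527
κ_2(A) = 7 / (28/527) = 131.7500
κ_2(A)·‖δb‖/‖b‖ = 0.3830
solve Ax = b  →  x = [36.6934 -8.4024]
‖b‖ = 2.2361, ‖x‖ = 37.6431
re-solving with b+δb shifts x by Δx of norm 0.1223
dividing the unrounded norms, ‖Δx‖/‖x‖ = 0.0033
realised/bound (from unrounded values) ≈ 0.0085

0.0033
0.3830


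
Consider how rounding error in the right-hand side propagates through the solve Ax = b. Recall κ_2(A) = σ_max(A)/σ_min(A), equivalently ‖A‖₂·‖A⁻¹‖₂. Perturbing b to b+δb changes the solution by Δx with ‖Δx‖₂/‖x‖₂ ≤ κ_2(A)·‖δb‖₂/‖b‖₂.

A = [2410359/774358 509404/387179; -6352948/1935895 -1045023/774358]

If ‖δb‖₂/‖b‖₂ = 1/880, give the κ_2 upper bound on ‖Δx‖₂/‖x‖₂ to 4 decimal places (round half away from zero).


0.2334

form AᵀA = [364667724001/17824920100 7597032912/891246005; 7597032912/891246005 2532750073/712996804] with trace 1266232177/52736450 and determinant 5764801/421891600
char-poly roots: 2401/100 and 2401/4218916
κ = σ_max/σ_min = (49/10)/(49/2054) = 205.4000
perturbation bound = 205.4000·1/880 = 0.2334


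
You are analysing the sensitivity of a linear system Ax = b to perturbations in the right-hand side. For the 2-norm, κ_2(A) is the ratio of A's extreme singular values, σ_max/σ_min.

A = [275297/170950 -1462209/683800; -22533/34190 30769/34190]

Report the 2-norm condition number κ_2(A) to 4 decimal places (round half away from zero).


AᵀA = [261780593/86461250 -2792151117/691690000; -2792151117/691690000 14891998249/2766760000]; tr = 930759089/110670400, det = 707281/442681600
solving λ² − 930759089/110670400·λ + 707281/442681600 = 0 gives λ = 841/100, 841/4426816
so κ_2 = √((841/100) / (841/4426816)) = 210.4000

210.4000


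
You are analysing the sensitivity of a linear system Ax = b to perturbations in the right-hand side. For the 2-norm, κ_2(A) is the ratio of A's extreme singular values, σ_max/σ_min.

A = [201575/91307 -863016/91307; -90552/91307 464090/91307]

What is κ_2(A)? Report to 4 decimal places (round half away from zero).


M = AᵀA = [168969361/28847641 -747358920/28847641; -747358920/28847641 3322408804/28847641]. tr(M)=2076965/17161, det(M)=58564/17161
λ_max, λ_min = (2076965/17161 ± √4309763544009/294499921)/2 = 121, 484/17161
σ_max=√121=11, σ_min=√(484/17161)=(22/131) → κ = 65.5000

65.5000


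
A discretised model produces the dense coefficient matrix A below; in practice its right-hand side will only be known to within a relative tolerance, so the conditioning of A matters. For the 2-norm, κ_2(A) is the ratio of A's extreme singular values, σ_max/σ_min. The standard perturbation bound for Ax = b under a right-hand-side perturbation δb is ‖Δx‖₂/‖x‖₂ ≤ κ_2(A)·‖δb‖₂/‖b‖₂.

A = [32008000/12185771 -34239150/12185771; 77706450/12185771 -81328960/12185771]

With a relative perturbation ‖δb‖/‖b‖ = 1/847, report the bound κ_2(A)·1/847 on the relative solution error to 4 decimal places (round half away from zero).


M = AᵀA = [41791742222500/878656892689 -43879949568000/878656892689; -43879949568000/878656892689 46075261108900/878656892689]. tr(M)=104479195400/1044776329, det(M)=156250000/1044776329
solving λ² − 104479195400/1044776329·λ + 156250000/1044776329 = 0 gives λ = 100, 1562500/1044776329
σ_max=√100=10, σ_min=√(1562500/1044776329)=(1250/32323) → κ = 258.5840
κ_2(A)·‖δb‖/‖b‖ = 0.3053

0.3053


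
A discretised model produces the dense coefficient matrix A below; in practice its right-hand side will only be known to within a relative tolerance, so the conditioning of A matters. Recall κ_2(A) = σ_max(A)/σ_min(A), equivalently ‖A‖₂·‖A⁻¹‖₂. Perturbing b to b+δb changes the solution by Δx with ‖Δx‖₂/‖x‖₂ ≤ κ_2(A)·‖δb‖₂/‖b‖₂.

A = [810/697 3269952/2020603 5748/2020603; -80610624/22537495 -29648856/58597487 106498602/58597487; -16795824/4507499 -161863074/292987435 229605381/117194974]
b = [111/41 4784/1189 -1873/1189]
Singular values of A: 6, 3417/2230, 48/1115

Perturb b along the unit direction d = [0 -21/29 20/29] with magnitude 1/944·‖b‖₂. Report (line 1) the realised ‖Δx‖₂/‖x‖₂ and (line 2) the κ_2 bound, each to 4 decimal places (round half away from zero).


from the listed singular values, σ₁ = 6, σ_n = 48/1115
κ = σ_max/σ_min = 6/(48/1115) = 139.3750
κ_2(A)·‖δb‖/‖b‖ = 0.1476
solve Ax = b  →  x = [-43.8725 33.3099 -74.8533]
‖b‖₂ = 5.0990 and ‖x‖₂ = 92.9374
re-solving with b+δb shifts x by Δx of norm 0.1255
relative error = 0.0014
so the bound overstates the realised error by a factor of ≈ 109.3592 (computed from the unrounded values)

0.0014
0.1476


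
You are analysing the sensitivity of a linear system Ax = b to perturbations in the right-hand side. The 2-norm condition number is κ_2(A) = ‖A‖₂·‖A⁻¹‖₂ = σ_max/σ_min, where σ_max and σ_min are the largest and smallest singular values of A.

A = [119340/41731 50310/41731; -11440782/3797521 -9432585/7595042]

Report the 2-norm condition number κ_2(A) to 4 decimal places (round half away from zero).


form AᵀA = [295873709364/17147640601 123278430735/17147640601; 123278430735/17147640601 205485953625/68590562404] with trace 8218821249/405861316 and determinant 656100/101465329
char-poly roots: 81/4 and 32400/101465329
σ_max=√(81/4)=(9/2), σ_min=√(32400/101465329)=(180/10073) → κ = 251.8250

251.8250


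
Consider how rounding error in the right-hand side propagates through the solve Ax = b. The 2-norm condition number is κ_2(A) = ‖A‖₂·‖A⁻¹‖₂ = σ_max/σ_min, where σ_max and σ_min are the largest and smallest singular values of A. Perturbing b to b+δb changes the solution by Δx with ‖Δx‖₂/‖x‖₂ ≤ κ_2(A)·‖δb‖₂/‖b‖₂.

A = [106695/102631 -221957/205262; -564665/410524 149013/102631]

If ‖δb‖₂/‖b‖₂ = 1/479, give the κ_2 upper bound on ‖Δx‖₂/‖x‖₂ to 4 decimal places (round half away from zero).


0.5911

form AᵀA = [500987730625/168529954576 -131505829875/42132488644; -131505829875/42132488644 138084406525/42132488644] with trace 1252467725/200392336 and determinant 390625/801569344
solving λ² − 1252467725/200392336·λ + 390625/801569344 = 0 gives λ = 25/4, 15625/200392336
κ = σ_max/σ_min = (5/2)/(125/14156) = 283.1200
κ_2(A)·‖δb‖/‖b‖ = 0.5911


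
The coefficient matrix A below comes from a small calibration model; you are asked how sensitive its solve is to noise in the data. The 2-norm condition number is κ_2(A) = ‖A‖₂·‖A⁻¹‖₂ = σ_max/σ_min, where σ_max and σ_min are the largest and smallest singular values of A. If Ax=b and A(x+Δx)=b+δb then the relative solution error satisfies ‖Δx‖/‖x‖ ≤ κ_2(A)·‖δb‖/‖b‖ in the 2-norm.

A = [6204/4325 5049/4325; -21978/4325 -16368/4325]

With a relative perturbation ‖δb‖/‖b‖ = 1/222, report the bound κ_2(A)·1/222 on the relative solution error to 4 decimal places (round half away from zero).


0.3896

AᵀA = [20860884/748225 15642396/748225; 15642396/748225 11736153/748225]; tr = 32597037/748225, det = 4743684/18705625
char-poly roots: 1089/25 and 4356/748225
κ = σ_max/σ_min = (33/5)/(66/865) = 86.5000
bound on ‖Δx‖/‖x‖: κ·ε = 86.5000·1/222 = 0.3896


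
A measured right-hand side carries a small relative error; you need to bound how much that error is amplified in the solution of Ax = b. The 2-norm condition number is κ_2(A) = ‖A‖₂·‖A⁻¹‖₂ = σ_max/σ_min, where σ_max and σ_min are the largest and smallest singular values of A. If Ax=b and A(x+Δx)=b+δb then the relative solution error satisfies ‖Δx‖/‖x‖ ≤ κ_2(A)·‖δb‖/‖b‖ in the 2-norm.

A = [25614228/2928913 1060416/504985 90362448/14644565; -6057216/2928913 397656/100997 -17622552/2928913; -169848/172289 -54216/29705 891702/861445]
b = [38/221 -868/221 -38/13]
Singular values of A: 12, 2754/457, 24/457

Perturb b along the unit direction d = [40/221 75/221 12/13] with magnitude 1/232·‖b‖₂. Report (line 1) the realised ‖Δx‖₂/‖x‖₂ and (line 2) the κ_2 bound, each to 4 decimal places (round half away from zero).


σ_max = 12, σ_min = 24/457
κ_2(A) = 12 / (24/457) = 228.5000
bound on ‖Δx‖/‖x‖: κ·ε = 228.5000·1/232 = 0.9849
solve Ax = b  →  x = [42.0063 -45.9655 -43.8650]
‖b‖₂ = 4.8990 and ‖x‖₂ = 76.1676
δb = ε·‖b‖·d = [0.0038 0.0072 0.0195]; solving A·Δx = δb gives ‖Δx‖ = 0.4021
realised ‖Δx‖/‖x‖ = 0.0053
so the bound overstates the realised error by a factor of ≈ 186.5717 (computed from the unrounded values)

0.0053
0.9849


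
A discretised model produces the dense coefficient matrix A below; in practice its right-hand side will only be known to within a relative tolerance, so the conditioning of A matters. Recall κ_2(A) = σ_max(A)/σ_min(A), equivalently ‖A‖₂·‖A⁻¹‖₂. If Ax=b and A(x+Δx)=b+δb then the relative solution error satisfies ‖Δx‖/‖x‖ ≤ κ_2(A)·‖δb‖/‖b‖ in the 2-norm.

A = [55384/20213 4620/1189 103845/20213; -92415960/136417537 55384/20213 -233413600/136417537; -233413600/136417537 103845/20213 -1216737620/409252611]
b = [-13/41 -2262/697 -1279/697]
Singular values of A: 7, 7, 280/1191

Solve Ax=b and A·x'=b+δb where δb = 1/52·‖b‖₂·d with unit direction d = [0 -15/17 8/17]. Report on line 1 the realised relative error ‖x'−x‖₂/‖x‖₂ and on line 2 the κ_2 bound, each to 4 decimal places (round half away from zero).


from the listed singular values, σ₁ = 7, σ_n = 280/1191
κ_2(A) = 7 / (280/1191) = 29.7750
κ_2(A)·‖δb‖/‖b‖ = 0.5726
solve Ax = b  →  x = [-7.4066 -0.3990 4.1903]
‖b‖₂ = 3.7417 and ‖x‖₂ = 8.5191
Δx = A⁻¹·δb where δb = 1/52·3.7417·d; ‖Δx‖ = 0.3061
relative error = 0.0359
so the bound overstates the realised error by a factor of ≈ 15.9378 (computed from the unrounded values)

0.0359
0.5726


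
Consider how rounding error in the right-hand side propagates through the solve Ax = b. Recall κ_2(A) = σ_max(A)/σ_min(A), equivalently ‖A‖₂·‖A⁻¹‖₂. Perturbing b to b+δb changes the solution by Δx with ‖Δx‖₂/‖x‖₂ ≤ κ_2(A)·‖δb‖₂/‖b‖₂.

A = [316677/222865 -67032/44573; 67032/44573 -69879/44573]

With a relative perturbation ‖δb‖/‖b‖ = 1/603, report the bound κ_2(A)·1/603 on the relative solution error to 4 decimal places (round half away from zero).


0.4395

form AᵀA = [252813969/59059225 -53089344/11811845; -53089344/11811845 11149065/2362369] with trace 632034/70225 and determinant 81/70225
λ_max, λ_min = (632034/70225 ± √399444224256/4931550625)/2 = 9, 9/70225
so κ_2 = √(9 / (9/70225)) = 265.0000
worst-case relative error ≤ 265.0000 × 1/603 = 0.4395


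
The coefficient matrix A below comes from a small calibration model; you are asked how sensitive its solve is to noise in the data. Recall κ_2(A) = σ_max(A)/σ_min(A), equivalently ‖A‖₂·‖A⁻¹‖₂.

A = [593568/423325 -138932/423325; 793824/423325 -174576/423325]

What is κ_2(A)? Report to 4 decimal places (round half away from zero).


M = AᵀA = [39299180544/7168162225 -1768385664/1433632445; -1768385664/1433632445 1991155216/7168162225]. tr(M)=4912592/852845, det(M)=147456/106605625
eigenvalues of AᵀA: λ = (tr ± √(tr²−4·det))/2 = 144/25, 1024/4264225
κ_2(A) = √(λ_max/λ_min) = √((144/25) / (1024/4264225)) = 154.8750

154.8750
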